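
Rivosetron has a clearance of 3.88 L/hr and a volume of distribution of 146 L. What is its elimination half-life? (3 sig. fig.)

k = CL / V = 3.88 / 146 = 0.02658 hr⁻¹
t½ = ln 2 / k = ln 2 / 0.02658 ≈ 26.1 hours

26.1 hours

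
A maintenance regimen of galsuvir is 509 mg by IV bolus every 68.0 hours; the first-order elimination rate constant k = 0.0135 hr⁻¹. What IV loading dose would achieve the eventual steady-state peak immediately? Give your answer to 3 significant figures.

847 mg

Accumulation ratio R = 1 / (1 − e^(−kτ)) = 1 / (1 − e^(−0.01350×68.0)) = 1 / (1 − 0.3993) = 1.665
Loading dose = maintenance dose × R = 509 × 1.665 ≈ 847 mg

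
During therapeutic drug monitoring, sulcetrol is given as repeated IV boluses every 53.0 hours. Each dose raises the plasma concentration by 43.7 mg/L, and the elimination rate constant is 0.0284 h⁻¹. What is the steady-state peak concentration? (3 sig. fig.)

Fraction remaining after one interval: e^(−kτ) = e^(−0.02840 × 53.0) = 0.2220
R = 1 / (1 − 0.2220) = 1.285
Css,max = 43.7 × 1.285 ≈ 56.2 mg/L

56.2 mg/L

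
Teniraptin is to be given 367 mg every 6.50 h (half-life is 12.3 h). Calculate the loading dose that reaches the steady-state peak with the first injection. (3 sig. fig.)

1200 mg

k = ln 2 / 12.3 = 0.05635 h⁻¹
Accumulation ratio R = 1 / (1 − e^(−kτ)) = 1 / (1 − e^(−0.05635×6.50)) = 1 / (1 − 0.6933) = 3.260
Loading dose = maintenance dose × R = 367 × 3.260 ≈ 1200 mg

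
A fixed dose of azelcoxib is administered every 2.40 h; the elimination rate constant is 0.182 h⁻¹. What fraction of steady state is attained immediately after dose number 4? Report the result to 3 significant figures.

f_n = 1 − e^(−nkτ) = 1 − e^(−4 × 0.1820 × 2.40) = 1 − e^(−1.747) = 1 − 0.1743 ≈ 0.826

0.826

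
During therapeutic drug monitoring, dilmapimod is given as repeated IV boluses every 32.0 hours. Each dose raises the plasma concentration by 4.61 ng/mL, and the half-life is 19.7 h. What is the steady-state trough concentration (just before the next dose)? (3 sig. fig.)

k = ln 2 / 19.7 = 0.03519 h⁻¹
Fraction remaining after one interval: e^(−kτ) = e^(−0.03519 × 32.0) = 0.3244
R = 1 / (1 − 0.3244) = 1.480
Css,max = 4.61 × 1.480 = 6.823 ng/mL
Css,min = Css,max × e^(−kτ) = 6.823 × 0.3244 ≈ 2.21 ng/mL

2.21 ng/mL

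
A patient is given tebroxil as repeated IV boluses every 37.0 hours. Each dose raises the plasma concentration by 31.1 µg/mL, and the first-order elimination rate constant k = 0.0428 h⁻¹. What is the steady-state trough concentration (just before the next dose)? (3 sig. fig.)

8.03 µg/mL

Fraction remaining after one interval: e^(−kτ) = e^(−0.04280 × 37.0) = 0.2052
R = 1 / (1 − 0.2052) = 1.258
Css,max = 31.1 × 1.258 = 39.13 µg/mL
Css,min = Css,max × e^(−kτ) = 39.13 × 0.2052 ≈ 8.03 µg/mL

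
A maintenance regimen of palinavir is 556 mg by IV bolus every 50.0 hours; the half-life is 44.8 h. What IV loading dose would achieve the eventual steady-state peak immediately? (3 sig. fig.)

1030 mg

k = ln 2 / 44.8 = 0.01547 h⁻¹
Accumulation ratio R = 1 / (1 − e^(−kτ)) = 1 / (1 − e^(−0.01547×50.0)) = 1 / (1 − 0.4613) = 1.856
Loading dose = maintenance dose × R = 556 × 1.856 ≈ 1030 mg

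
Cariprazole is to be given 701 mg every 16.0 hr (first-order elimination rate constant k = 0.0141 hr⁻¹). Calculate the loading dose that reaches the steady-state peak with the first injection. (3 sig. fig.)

3470 mg

Accumulation ratio R = 1 / (1 − e^(−kτ)) = 1 / (1 − e^(−0.01410×16.0)) = 1 / (1 − 0.7980) = 4.951
Loading dose = maintenance dose × R = 701 × 4.951 ≈ 3470 mg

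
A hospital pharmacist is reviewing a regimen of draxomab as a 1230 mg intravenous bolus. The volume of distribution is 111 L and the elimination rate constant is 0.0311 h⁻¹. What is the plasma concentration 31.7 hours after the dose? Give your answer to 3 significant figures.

4.13 µg/mL

C₀ = dose / V = 1230 / 111 = 11.08 µg/mL
C(t) = C₀ e^(−kt) = 11.08 × e^(−0.03110 × 31.7) = 11.08 × e^(−0.9859) = 11.08 × 0.3731 ≈ 4.13 µg/mL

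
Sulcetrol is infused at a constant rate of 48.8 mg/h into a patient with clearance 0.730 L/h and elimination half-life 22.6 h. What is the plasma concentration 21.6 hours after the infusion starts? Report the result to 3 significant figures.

32.4 mg/L

Css = rate / CL = 48.8 / 0.730 = 66.85 mg/L
k = ln 2 / 22.6 = 0.03067 h⁻¹
C(t) = Css (1 − e^(−kt)) = 66.85 × (1 − e^(−0.6625)) = 66.85 × 0.4844 ≈ 32.4 mg/L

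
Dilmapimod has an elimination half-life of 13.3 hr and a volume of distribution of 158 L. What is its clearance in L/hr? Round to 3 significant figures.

8.23 L/hr

k = ln 2 / t½ = ln 2 / 13.3 = 0.05212 hr⁻¹
CL = k · V = 0.05212 × 158 ≈ 8.23 L/hr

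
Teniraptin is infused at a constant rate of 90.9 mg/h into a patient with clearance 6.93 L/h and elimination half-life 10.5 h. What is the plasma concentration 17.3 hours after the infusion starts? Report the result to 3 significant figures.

Css = rate / CL = 90.9 / 6.93 = 13.12 µg/mL
k = ln 2 / 10.5 = 0.06601 h⁻¹
C(t) = Css (1 − e^(−kt)) = 13.12 × (1 − e^(−1.142)) = 13.12 × 0.6808 ≈ 8.93 µg/mL

8.93 µg/mL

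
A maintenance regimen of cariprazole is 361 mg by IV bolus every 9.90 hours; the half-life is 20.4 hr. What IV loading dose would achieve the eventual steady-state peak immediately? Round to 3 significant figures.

1260 mg

k = ln 2 / 20.4 = 0.03398 hr⁻¹
Accumulation ratio R = 1 / (1 − e^(−kτ)) = 1 / (1 − e^(−0.03398×9.90)) = 1 / (1 − 0.7144) = 3.501
Loading dose = maintenance dose × R = 361 × 3.501 ≈ 1260 mg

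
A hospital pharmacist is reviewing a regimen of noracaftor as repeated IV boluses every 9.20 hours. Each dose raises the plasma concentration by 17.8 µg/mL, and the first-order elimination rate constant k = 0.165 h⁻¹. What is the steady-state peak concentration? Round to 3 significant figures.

22.8 µg/mL

Fraction remaining after one interval: e^(−kτ) = e^(−0.1650 × 9.20) = 0.2191
R = 1 / (1 − 0.2191) = 1.281
Css,max = 17.8 × 1.281 ≈ 22.8 µg/mL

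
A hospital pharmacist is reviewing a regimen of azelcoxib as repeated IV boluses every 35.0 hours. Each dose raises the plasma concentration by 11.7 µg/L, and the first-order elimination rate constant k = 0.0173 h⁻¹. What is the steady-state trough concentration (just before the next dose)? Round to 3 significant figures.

14.1 µg/L

Fraction remaining after one interval: e^(−kτ) = e^(−0.01730 × 35.0) = 0.5458
R = 1 / (1 − 0.5458) = 2.202
Css,max = 11.7 × 2.202 = 25.76 µg/L
Css,min = Css,max × e^(−kτ) = 25.76 × 0.5458 ≈ 14.1 µg/L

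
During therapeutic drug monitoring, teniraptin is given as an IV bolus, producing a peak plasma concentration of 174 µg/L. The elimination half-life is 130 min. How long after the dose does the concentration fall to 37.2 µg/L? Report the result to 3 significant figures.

k = ln 2 / 130 = 0.005332 min⁻¹
C(t) = C₀ e^(−kt)  ⇒  t = ln(C₀/C) / k
t = ln(174/37.2) / 0.005332 = 1.543 / 0.005332 ≈ 289 minutes

289 minutes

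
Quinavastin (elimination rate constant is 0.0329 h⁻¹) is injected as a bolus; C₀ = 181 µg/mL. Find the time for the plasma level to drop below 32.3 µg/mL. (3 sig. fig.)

C(t) = C₀ e^(−kt)  ⇒  t = ln(C₀/C) / k
t = ln(181/32.3) / 0.03290 = 1.723 / 0.03290 ≈ 52.4 hours

52.4 hours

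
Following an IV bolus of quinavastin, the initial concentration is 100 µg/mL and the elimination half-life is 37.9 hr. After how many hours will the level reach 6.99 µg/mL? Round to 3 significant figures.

145 hours

k = ln 2 / 37.9 = 0.01829 hr⁻¹
C(t) = C₀ e^(−kt)  ⇒  t = ln(C₀/C) / k
t = ln(100/6.99) / 0.01829 = 2.661 / 0.01829 ≈ 145 hours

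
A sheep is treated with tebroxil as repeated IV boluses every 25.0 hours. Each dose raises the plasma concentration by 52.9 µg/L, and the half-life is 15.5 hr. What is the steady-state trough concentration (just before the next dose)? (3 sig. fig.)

k = ln 2 / 15.5 = 0.04472 hr⁻¹
Fraction remaining after one interval: e^(−kτ) = e^(−0.04472 × 25.0) = 0.3269
R = 1 / (1 − 0.3269) = 1.486
Css,max = 52.9 × 1.486 = 78.60 µg/L
Css,min = Css,max × e^(−kτ) = 78.60 × 0.3269 ≈ 25.7 µg/L

25.7 µg/L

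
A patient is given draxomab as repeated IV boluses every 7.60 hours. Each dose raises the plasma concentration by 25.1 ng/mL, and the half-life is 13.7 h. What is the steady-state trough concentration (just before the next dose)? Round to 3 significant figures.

k = ln 2 / 13.7 = 0.05059 h⁻¹
Fraction remaining after one interval: e^(−kτ) = e^(−0.05059 × 7.60) = 0.6808
R = 1 / (1 − 0.6808) = 3.133
Css,max = 25.1 × 3.133 = 78.63 ng/mL
Css,min = Css,max × e^(−kτ) = 78.63 × 0.6808 ≈ 53.5 ng/mL

53.5 ng/mL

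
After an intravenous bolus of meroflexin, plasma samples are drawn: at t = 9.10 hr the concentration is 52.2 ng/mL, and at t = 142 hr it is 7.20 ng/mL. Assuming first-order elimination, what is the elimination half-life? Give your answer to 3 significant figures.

k = ln(C₁/C₂) / (t₂ − t₁) = ln(52.2/7.20) / (142 − 9.10)
  = 1.981 / 132.9 = 0.01491 hr⁻¹
t½ = ln 2 / k = ln 2 / 0.01491 ≈ 46.5 hours

46.5 hours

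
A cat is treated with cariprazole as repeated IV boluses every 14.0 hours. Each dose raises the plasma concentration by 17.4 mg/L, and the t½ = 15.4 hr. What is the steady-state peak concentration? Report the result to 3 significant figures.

37.2 mg/L

k = ln 2 / 15.4 = 0.04501 hr⁻¹
Fraction remaining after one interval: e^(−kτ) = e^(−0.04501 × 14.0) = 0.5325
R = 1 / (1 − 0.5325) = 2.139
Css,max = 17.4 × 2.139 ≈ 37.2 mg/L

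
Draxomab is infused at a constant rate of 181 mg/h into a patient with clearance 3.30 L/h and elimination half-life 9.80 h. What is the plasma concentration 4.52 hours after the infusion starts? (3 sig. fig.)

15.0 mg/L

Css = rate / CL = 181 / 3.30 = 54.85 mg/L
k = ln 2 / 9.80 = 0.07073 h⁻¹
C(t) = Css (1 − e^(−kt)) = 54.85 × (1 − e^(−0.3197)) = 54.85 × 0.2736 ≈ 15.0 mg/L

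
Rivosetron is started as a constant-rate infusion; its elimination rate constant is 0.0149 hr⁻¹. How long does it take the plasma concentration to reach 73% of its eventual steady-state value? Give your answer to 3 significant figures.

87.9 hours

f = 1 − e^(−kt)  ⇒  t = −ln(1 − f) / k
t = −ln(1 − 0.73) / 0.01490 = 1.309 / 0.01490 ≈ 87.9 hours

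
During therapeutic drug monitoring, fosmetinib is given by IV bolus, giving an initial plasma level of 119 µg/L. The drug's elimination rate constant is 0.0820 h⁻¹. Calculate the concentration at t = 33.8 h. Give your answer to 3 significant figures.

7.44 µg/L

C(t) = C₀ e^(−kt) = 119 × e^(−0.08200 × 33.8) = 119 × e^(−2.772) = 119 × 0.06256 ≈ 7.44 µg/L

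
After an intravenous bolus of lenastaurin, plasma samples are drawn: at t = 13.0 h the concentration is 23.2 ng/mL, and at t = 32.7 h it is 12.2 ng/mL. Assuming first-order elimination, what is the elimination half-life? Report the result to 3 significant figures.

k = ln(C₁/C₂) / (t₂ − t₁) = ln(23.2/12.2) / (32.7 − 13.0)
  = 0.6427 / 19.70 = 0.03263 h⁻¹
t½ = ln 2 / k = ln 2 / 0.03263 ≈ 21.2 hours

21.2 hours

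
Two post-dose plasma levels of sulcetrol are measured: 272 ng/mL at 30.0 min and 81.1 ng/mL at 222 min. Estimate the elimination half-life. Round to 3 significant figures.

k = ln(C₁/C₂) / (t₂ − t₁) = ln(272/81.1) / (222 − 30.0)
  = 1.210 / 192.0 = 0.006303 min⁻¹
t½ = ln 2 / k = ln 2 / 0.006303 ≈ 110 minutes

110 minutes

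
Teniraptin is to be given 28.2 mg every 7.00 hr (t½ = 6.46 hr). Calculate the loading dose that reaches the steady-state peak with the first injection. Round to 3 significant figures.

k = ln 2 / 6.46 = 0.1073 hr⁻¹
Accumulation ratio R = 1 / (1 − e^(−kτ)) = 1 / (1 − e^(−0.1073×7.00)) = 1 / (1 − 0.4719) = 1.893
Loading dose = maintenance dose × R = 28.2 × 1.893 ≈ 53.4 mg

53.4 mg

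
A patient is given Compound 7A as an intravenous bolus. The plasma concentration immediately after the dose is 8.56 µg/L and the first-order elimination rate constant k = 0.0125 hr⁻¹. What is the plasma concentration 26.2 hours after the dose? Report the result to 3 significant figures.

6.17 µg/L

C(t) = C₀ e^(−kt) = 8.56 × e^(−0.01250 × 26.2) = 8.56 × e^(−0.3275) = 8.56 × 0.7207 ≈ 6.17 µg/L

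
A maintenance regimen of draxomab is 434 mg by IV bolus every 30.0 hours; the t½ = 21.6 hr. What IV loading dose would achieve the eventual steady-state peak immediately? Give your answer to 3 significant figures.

702 mg

k = ln 2 / 21.6 = 0.03209 hr⁻¹
Accumulation ratio R = 1 / (1 − e^(−kτ)) = 1 / (1 − e^(−0.03209×30.0)) = 1 / (1 − 0.3819) = 1.618
Loading dose = maintenance dose × R = 434 × 1.618 ≈ 702 mg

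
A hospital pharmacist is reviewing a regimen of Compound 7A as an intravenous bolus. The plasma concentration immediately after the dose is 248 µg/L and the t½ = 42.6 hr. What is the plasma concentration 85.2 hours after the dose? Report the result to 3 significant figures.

62.0 µg/L

k = ln 2 / 42.6 = 0.01627 hr⁻¹
85.2 hr is 2.000 half-lives, so C = 248 × (1/2)^2.000 = 248 × 0.2500 ≈ 62.0 µg/L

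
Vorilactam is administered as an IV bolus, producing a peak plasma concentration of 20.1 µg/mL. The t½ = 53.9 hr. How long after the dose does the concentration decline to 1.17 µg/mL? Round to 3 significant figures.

221 hours

k = ln 2 / 53.9 = 0.01286 hr⁻¹
C(t) = C₀ e^(−kt)  ⇒  t = ln(C₀/C) / k
t = ln(20.1/1.17) / 0.01286 = 2.844 / 0.01286 ≈ 221 hours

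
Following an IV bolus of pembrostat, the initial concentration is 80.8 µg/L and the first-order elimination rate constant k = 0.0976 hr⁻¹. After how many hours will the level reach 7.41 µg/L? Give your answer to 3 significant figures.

24.5 hours

C(t) = C₀ e^(−kt)  ⇒  t = ln(C₀/C) / k
t = ln(80.8/7.41) / 0.09760 = 2.389 / 0.09760 ≈ 24.5 hours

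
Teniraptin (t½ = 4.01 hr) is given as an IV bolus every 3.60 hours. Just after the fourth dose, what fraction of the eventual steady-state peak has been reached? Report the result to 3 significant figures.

k = ln 2 / 4.01 = 0.1729 hr⁻¹
f_n = 1 − e^(−nkτ) = 1 − e^(−4 × 0.1729 × 3.60) = 1 − e^(−2.489) = 1 − 0.08298 ≈ 0.917

0.917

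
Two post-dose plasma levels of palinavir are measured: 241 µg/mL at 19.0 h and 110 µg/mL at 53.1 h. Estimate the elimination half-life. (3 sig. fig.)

k = ln(C₁/C₂) / (t₂ − t₁) = ln(241/110) / (53.1 − 19.0)
  = 0.7843 / 34.10 = 0.02300 h⁻¹
t½ = ln 2 / k = ln 2 / 0.02300 ≈ 30.1 hours

30.1 hours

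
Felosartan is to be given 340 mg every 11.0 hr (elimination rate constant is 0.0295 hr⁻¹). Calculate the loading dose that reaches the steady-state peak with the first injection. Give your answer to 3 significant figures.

1230 mg

Accumulation ratio R = 1 / (1 − e^(−kτ)) = 1 / (1 − e^(−0.02950×11.0)) = 1 / (1 − 0.7229) = 3.609
Loading dose = maintenance dose × R = 340 × 3.609 ≈ 1230 mg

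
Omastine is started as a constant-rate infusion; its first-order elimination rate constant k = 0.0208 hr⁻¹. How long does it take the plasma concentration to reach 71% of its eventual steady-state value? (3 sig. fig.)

59.5 hours

f = 1 − e^(−kt)  ⇒  t = −ln(1 − f) / k
t = −ln(1 − 0.71) / 0.02080 = 1.238 / 0.02080 ≈ 59.5 hours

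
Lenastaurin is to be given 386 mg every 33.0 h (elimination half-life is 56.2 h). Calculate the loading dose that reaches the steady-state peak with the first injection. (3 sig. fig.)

k = ln 2 / 56.2 = 0.01233 h⁻¹
Accumulation ratio R = 1 / (1 − e^(−kτ)) = 1 / (1 − e^(−0.01233×33.0)) = 1 / (1 − 0.6656) = 2.991
Loading dose = maintenance dose × R = 386 × 2.991 ≈ 1150 mg

1150 mg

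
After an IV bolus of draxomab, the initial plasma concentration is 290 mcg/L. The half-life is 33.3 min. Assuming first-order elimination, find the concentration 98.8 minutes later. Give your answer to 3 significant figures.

k = ln 2 / 33.3 = 0.02082 min⁻¹
98.8 min is 2.967 half-lives, so C = 290 × (1/2)^2.967 = 290 × 0.1279 ≈ 37.1 mcg/L

37.1 mcg/L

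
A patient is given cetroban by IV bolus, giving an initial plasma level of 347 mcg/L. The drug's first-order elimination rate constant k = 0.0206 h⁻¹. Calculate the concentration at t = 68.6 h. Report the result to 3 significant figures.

C(t) = C₀ e^(−kt) = 347 × e^(−0.02060 × 68.6) = 347 × e^(−1.413) = 347 × 0.2434 ≈ 84.5 mcg/L

84.5 mcg/L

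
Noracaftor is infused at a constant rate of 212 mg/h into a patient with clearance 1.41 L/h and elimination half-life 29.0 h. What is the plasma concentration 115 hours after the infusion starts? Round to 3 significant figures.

141 µg/mL

Css = rate / CL = 212 / 1.41 = 150.4 µg/mL
k = ln 2 / 29.0 = 0.02390 h⁻¹
C(t) = Css (1 − e^(−kt)) = 150.4 × (1 − e^(−2.749)) = 150.4 × 0.9360 ≈ 141 µg/mL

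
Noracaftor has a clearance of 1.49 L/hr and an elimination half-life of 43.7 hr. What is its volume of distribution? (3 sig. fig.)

k = ln 2 / t½ = ln 2 / 43.7 = 0.01586 hr⁻¹
V = CL / k = 1.49 / 0.01586 ≈ 93.9 L

93.9 L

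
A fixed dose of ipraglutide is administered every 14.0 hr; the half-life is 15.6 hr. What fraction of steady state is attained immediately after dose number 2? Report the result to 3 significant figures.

0.712

k = ln 2 / 15.6 = 0.04443 hr⁻¹
f_n = 1 − e^(−nkτ) = 1 − e^(−2 × 0.04443 × 14.0) = 1 − e^(−1.244) = 1 − 0.2882 ≈ 0.712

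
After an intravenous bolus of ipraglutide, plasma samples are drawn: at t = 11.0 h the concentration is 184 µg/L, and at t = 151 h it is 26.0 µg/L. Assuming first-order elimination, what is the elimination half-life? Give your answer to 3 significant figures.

49.6 hours

k = ln(C₁/C₂) / (t₂ − t₁) = ln(184/26.0) / (151 − 11.0)
  = 1.957 / 140.0 = 0.01398 h⁻¹
t½ = ln 2 / k = ln 2 / 0.01398 ≈ 49.6 hours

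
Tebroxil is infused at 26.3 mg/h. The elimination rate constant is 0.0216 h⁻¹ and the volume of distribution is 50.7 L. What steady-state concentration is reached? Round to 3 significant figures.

24.0 µg/mL

CL = k · V = 0.0216 × 50.7 = 1.095 L/h
Css = rate / CL = 26.3 / 1.095 ≈ 24.0 µg/mL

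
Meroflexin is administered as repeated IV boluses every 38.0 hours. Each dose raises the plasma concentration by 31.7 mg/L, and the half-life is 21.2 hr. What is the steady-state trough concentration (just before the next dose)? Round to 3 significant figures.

12.9 mg/L

k = ln 2 / 21.2 = 0.03270 hr⁻¹
Fraction remaining after one interval: e^(−kτ) = e^(−0.03270 × 38.0) = 0.2887
R = 1 / (1 − 0.2887) = 1.406
Css,max = 31.7 × 1.406 = 44.57 mg/L
Css,min = Css,max × e^(−kτ) = 44.57 × 0.2887 ≈ 12.9 mg/L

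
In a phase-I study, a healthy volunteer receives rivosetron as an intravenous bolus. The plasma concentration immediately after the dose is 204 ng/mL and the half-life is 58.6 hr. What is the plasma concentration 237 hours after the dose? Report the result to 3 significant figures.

12.4 ng/mL

k = ln 2 / 58.6 = 0.01183 hr⁻¹
C(t) = C₀ e^(−kt) = 204 × e^(−0.01183 × 237) = 204 × e^(−2.803) = 204 × 0.06061 ≈ 12.4 ng/mL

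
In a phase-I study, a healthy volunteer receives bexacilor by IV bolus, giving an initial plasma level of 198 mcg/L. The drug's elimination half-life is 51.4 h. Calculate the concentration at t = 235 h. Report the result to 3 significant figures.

8.32 mcg/L

k = ln 2 / 51.4 = 0.01349 h⁻¹
235 h is 4.572 half-lives, so C = 198 × (1/2)^4.572 = 198 × 0.04204 ≈ 8.32 mcg/L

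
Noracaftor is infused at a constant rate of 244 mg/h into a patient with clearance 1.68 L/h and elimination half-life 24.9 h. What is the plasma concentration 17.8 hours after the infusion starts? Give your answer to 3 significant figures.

56.7 µg/mL

Css = rate / CL = 244 / 1.68 = 145.2 µg/mL
k = ln 2 / 24.9 = 0.02784 h⁻¹
C(t) = Css (1 − e^(−kt)) = 145.2 × (1 − e^(−0.4955)) = 145.2 × 0.3907 ≈ 56.7 µg/mL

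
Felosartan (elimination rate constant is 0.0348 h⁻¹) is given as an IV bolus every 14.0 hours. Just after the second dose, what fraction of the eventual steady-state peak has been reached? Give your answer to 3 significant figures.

f_n = 1 − e^(−nkτ) = 1 − e^(−2 × 0.03480 × 14.0) = 1 − e^(−0.9744) = 1 − 0.3774 ≈ 0.623

0.623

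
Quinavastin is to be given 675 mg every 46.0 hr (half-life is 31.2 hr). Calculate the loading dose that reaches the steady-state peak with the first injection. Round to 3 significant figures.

1050 mg

k = ln 2 / 31.2 = 0.02222 hr⁻¹
Accumulation ratio R = 1 / (1 − e^(−kτ)) = 1 / (1 − e^(−0.02222×46.0)) = 1 / (1 − 0.3599) = 1.562
Loading dose = maintenance dose × R = 675 × 1.562 ≈ 1050 mg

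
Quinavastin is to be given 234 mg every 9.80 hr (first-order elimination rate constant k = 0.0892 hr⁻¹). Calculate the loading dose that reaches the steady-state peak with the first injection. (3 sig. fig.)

402 mg

Accumulation ratio R = 1 / (1 − e^(−kτ)) = 1 / (1 − e^(−0.08920×9.80)) = 1 / (1 − 0.4172) = 1.716
Loading dose = maintenance dose × R = 234 × 1.716 ≈ 402 mg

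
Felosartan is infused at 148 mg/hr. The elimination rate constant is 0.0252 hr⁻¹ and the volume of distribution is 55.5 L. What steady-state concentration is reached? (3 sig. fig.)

CL = k · V = 0.0252 × 55.5 = 1.399 L/hr
Css = rate / CL = 148 / 1.399 ≈ 106 mg/L

106 mg/L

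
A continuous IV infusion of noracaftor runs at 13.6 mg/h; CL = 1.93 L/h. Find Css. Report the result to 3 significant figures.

Css = infusion rate / CL = 13.6 / 1.93 ≈ 7.05 µg/mL

7.05 µg/mL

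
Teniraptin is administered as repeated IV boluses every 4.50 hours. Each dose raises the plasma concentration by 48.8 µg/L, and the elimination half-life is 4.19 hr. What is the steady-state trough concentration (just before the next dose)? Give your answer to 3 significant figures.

44.2 µg/L

k = ln 2 / 4.19 = 0.1654 hr⁻¹
Fraction remaining after one interval: e^(−kτ) = e^(−0.1654 × 4.50) = 0.4750
R = 1 / (1 − 0.4750) = 1.905
Css,max = 48.8 × 1.905 = 92.95 µg/L
Css,min = Css,max × e^(−kτ) = 92.95 × 0.4750 ≈ 44.2 µg/L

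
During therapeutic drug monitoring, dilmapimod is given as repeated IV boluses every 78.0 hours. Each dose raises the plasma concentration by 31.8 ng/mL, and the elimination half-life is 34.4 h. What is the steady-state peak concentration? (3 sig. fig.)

40.1 ng/mL

k = ln 2 / 34.4 = 0.02015 h⁻¹
Fraction remaining after one interval: e^(−kτ) = e^(−0.02015 × 78.0) = 0.2077
R = 1 / (1 − 0.2077) = 1.262
Css,max = 31.8 × 1.262 ≈ 40.1 ng/mL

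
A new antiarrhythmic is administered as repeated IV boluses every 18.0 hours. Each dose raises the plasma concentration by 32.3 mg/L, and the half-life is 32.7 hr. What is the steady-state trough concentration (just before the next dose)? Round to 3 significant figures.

69.5 mg/L

k = ln 2 / 32.7 = 0.02120 hr⁻¹
Fraction remaining after one interval: e^(−kτ) = e^(−0.02120 × 18.0) = 0.6828
R = 1 / (1 − 0.6828) = 3.153
Css,max = 32.3 × 3.153 = 101.8 mg/L
Css,min = Css,max × e^(−kτ) = 101.8 × 0.6828 ≈ 69.5 mg/L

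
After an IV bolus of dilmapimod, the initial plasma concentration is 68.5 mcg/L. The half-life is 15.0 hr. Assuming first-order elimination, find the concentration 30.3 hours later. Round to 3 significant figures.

k = ln 2 / 15.0 = 0.04621 hr⁻¹
C(t) = C₀ e^(−kt) = 68.5 × e^(−0.04621 × 30.3) = 68.5 × e^(−1.400) = 68.5 × 0.2466 ≈ 16.9 mcg/L

16.9 mcg/L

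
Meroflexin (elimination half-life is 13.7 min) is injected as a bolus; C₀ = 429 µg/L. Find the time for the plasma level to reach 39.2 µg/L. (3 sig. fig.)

47.3 minutes

k = ln 2 / 13.7 = 0.05059 min⁻¹
C(t) = C₀ e^(−kt)  ⇒  t = ln(C₀/C) / k
t = ln(429/39.2) / 0.05059 = 2.393 / 0.05059 ≈ 47.3 minutes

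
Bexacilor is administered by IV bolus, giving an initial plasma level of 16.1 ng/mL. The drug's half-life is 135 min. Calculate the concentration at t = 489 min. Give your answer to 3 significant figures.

k = ln 2 / 135 = 0.005134 min⁻¹
C(t) = C₀ e^(−kt) = 16.1 × e^(−0.005134 × 489) = 16.1 × e^(−2.511) = 16.1 × 0.08121 ≈ 1.31 ng/mL

1.31 ng/mL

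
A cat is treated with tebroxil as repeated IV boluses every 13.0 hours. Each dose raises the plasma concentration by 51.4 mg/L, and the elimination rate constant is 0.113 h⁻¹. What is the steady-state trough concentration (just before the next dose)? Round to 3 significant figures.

Fraction remaining after one interval: e^(−kτ) = e^(−0.1130 × 13.0) = 0.2302
R = 1 / (1 − 0.2302) = 1.299
Css,max = 51.4 × 1.299 = 66.77 mg/L
Css,min = Css,max × e^(−kτ) = 66.77 × 0.2302 ≈ 15.4 mg/L

15.4 mg/L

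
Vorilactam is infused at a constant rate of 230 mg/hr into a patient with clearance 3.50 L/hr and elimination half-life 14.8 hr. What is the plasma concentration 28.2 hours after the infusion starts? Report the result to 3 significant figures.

Css = rate / CL = 230 / 3.50 = 65.71 mg/L
k = ln 2 / 14.8 = 0.04683 hr⁻¹
C(t) = Css (1 − e^(−kt)) = 65.71 × (1 − e^(−1.321)) = 65.71 × 0.7331 ≈ 48.2 mg/L

48.2 mg/L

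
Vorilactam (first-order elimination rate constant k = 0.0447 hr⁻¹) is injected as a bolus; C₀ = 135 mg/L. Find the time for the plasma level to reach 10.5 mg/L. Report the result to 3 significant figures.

57.1 hours

C(t) = C₀ e^(−kt)  ⇒  t = ln(C₀/C) / k
t = ln(135/10.5) / 0.04470 = 2.554 / 0.04470 ≈ 57.1 hours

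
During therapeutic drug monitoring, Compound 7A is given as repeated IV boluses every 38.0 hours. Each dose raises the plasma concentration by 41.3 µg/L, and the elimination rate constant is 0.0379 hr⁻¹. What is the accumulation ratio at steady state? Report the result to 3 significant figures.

1.31

Fraction remaining after one interval: e^(−kτ) = e^(−0.03790 × 38.0) = 0.2369
R = 1 / (1 − 0.2369) = 1 / 0.7631 ≈ 1.31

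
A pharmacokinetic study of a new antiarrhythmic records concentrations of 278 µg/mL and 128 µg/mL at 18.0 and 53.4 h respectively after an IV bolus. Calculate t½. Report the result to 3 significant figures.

31.6 hours

k = ln(C₁/C₂) / (t₂ − t₁) = ln(278/128) / (53.4 − 18.0)
  = 0.7756 / 35.40 = 0.02191 h⁻¹
t½ = ln 2 / k = ln 2 / 0.02191 ≈ 31.6 hours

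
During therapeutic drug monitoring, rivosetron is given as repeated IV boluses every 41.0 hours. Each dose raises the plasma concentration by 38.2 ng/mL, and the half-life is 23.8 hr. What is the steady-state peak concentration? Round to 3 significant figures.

54.8 ng/mL

k = ln 2 / 23.8 = 0.02912 hr⁻¹
Fraction remaining after one interval: e^(−kτ) = e^(−0.02912 × 41.0) = 0.3030
R = 1 / (1 − 0.3030) = 1.435
Css,max = 38.2 × 1.435 ≈ 54.8 ng/mL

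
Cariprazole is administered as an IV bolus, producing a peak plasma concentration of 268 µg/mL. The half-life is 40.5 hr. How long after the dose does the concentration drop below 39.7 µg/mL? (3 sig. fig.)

k = ln 2 / 40.5 = 0.01711 hr⁻¹
C(t) = C₀ e^(−kt)  ⇒  t = ln(C₀/C) / k
t = ln(268/39.7) / 0.01711 = 1.910 / 0.01711 ≈ 112 hours

112 hours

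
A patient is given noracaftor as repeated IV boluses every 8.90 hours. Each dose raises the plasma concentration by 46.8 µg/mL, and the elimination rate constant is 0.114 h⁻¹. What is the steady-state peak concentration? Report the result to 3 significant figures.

73.4 µg/mL

Fraction remaining after one interval: e^(−kτ) = e^(−0.1140 × 8.90) = 0.3625
R = 1 / (1 − 0.3625) = 1.569
Css,max = 46.8 × 1.569 ≈ 73.4 µg/mL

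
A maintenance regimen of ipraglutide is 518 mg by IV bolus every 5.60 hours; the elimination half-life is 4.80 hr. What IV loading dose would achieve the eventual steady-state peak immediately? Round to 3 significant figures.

934 mg

k = ln 2 / 4.80 = 0.1444 hr⁻¹
Accumulation ratio R = 1 / (1 − e^(−kτ)) = 1 / (1 − e^(−0.1444×5.60)) = 1 / (1 − 0.4454) = 1.803
Loading dose = maintenance dose × R = 518 × 1.803 ≈ 934 mg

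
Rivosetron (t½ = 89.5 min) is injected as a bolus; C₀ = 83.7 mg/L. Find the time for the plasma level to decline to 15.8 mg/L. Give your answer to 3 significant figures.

k = ln 2 / 89.5 = 0.007745 min⁻¹
C(t) = C₀ e^(−kt)  ⇒  t = ln(C₀/C) / k
t = ln(83.7/15.8) / 0.007745 = 1.667 / 0.007745 ≈ 215 minutes

215 minutes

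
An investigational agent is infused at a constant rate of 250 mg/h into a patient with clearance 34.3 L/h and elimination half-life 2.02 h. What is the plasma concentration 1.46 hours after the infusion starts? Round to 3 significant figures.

Css = rate / CL = 250 / 34.3 = 7.289 mg/L
k = ln 2 / 2.02 = 0.3431 h⁻¹
C(t) = Css (1 − e^(−kt)) = 7.289 × (1 − e^(−0.5010)) = 7.289 × 0.3941 ≈ 2.87 mg/L

2.87 mg/L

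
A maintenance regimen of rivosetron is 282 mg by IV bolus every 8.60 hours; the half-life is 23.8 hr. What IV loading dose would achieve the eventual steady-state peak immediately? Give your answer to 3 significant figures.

1270 mg

k = ln 2 / 23.8 = 0.02912 hr⁻¹
Accumulation ratio R = 1 / (1 − e^(−kτ)) = 1 / (1 − e^(−0.02912×8.60)) = 1 / (1 − 0.7784) = 4.513
Loading dose = maintenance dose × R = 282 × 4.513 ≈ 1270 mg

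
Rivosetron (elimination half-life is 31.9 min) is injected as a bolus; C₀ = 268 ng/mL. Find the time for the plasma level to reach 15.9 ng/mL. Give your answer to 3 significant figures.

k = ln 2 / 31.9 = 0.02173 min⁻¹
C(t) = C₀ e^(−kt)  ⇒  t = ln(C₀/C) / k
t = ln(268/15.9) / 0.02173 = 2.825 / 0.02173 ≈ 130 minutes

130 minutes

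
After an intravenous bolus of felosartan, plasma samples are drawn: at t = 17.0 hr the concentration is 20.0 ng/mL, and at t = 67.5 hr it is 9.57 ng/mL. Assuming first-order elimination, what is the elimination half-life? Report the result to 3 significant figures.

k = ln(C₁/C₂) / (t₂ − t₁) = ln(20.0/9.57) / (67.5 − 17.0)
  = 0.7371 / 50.50 = 0.01460 hr⁻¹
t½ = ln 2 / k = ln 2 / 0.01460 ≈ 47.5 hours

47.5 hours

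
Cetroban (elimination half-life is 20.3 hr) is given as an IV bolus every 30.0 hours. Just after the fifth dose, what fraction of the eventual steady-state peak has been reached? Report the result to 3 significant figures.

k = ln 2 / 20.3 = 0.03415 hr⁻¹
f_n = 1 − e^(−nkτ) = 1 − e^(−5 × 0.03415 × 30.0) = 1 − e^(−5.122) = 1 − 0.005965 ≈ 0.994

0.994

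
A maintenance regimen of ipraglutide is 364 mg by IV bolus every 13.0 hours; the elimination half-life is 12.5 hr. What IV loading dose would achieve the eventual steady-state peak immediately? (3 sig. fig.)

709 mg

k = ln 2 / 12.5 = 0.05545 hr⁻¹
Accumulation ratio R = 1 / (1 − e^(−kτ)) = 1 / (1 − e^(−0.05545×13.0)) = 1 / (1 − 0.4863) = 1.947
Loading dose = maintenance dose × R = 364 × 1.947 ≈ 709 mg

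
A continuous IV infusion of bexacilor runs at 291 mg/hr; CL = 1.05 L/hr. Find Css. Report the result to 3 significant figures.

277 mg/L

Css = infusion rate / CL = 291 / 1.05 ≈ 277 mg/L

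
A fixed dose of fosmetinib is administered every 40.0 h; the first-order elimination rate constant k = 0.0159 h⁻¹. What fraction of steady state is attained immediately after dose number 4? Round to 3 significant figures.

0.921

f_n = 1 − e^(−nkτ) = 1 − e^(−4 × 0.01590 × 40.0) = 1 − e^(−2.544) = 1 − 0.07855 ≈ 0.921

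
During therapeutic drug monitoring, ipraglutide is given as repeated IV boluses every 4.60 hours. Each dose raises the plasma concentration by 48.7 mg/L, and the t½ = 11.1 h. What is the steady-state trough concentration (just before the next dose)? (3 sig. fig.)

k = ln 2 / 11.1 = 0.06245 h⁻¹
Fraction remaining after one interval: e^(−kτ) = e^(−0.06245 × 4.60) = 0.7503
R = 1 / (1 − 0.7503) = 4.005
Css,max = 48.7 × 4.005 = 195.1 mg/L
Css,min = Css,max × e^(−kτ) = 195.1 × 0.7503 ≈ 146 mg/L

146 mg/L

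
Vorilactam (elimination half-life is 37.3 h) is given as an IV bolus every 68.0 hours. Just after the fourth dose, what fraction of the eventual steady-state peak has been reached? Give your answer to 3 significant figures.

k = ln 2 / 37.3 = 0.01858 h⁻¹
f_n = 1 − e^(−nkτ) = 1 − e^(−4 × 0.01858 × 68.0) = 1 − e^(−5.055) = 1 − 0.006380 ≈ 0.994

0.994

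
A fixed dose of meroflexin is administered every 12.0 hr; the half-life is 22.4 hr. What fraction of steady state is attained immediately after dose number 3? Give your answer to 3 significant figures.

0.672

k = ln 2 / 22.4 = 0.03094 hr⁻¹
f_n = 1 − e^(−nkτ) = 1 − e^(−3 × 0.03094 × 12.0) = 1 − e^(−1.114) = 1 − 0.3282 ≈ 0.672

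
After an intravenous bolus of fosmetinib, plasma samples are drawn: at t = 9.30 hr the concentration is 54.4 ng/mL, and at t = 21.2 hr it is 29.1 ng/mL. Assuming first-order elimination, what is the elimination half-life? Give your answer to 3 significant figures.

k = ln(C₁/C₂) / (t₂ − t₁) = ln(54.4/29.1) / (21.2 − 9.30)
  = 0.6256 / 11.90 = 0.05257 hr⁻¹
t½ = ln 2 / k = ln 2 / 0.05257 ≈ 13.2 hours

13.2 hours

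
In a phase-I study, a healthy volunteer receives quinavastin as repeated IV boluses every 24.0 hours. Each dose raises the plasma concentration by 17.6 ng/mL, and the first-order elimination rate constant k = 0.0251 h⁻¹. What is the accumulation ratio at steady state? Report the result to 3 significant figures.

Fraction remaining after one interval: e^(−kτ) = e^(−0.02510 × 24.0) = 0.5475
R = 1 / (1 − 0.5475) = 1 / 0.4525 ≈ 2.21

2.21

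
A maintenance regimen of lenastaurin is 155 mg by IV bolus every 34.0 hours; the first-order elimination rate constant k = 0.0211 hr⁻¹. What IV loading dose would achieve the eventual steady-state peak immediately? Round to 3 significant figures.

303 mg

Accumulation ratio R = 1 / (1 − e^(−kτ)) = 1 / (1 − e^(−0.02110×34.0)) = 1 / (1 − 0.4880) = 1.953
Loading dose = maintenance dose × R = 155 × 1.953 ≈ 303 mg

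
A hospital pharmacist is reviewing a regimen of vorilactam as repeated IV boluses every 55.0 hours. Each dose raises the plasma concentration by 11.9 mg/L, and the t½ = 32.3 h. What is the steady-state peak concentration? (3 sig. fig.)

k = ln 2 / 32.3 = 0.02146 h⁻¹
Fraction remaining after one interval: e^(−kτ) = e^(−0.02146 × 55.0) = 0.3072
R = 1 / (1 − 0.3072) = 1.443
Css,max = 11.9 × 1.443 ≈ 17.2 mg/L

17.2 mg/L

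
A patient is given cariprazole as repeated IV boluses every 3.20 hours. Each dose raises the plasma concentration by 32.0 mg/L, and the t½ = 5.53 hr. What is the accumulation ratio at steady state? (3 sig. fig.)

k = ln 2 / 5.53 = 0.1253 hr⁻¹
Fraction remaining after one interval: e^(−kτ) = e^(−0.1253 × 3.20) = 0.6696
R = 1 / (1 − 0.6696) = 1 / 0.3304 ≈ 3.03

3.03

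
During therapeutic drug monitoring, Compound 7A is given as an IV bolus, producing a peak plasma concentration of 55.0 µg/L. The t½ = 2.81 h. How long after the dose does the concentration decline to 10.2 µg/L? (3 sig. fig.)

6.83 hours

k = ln 2 / 2.81 = 0.2467 h⁻¹
C(t) = C₀ e^(−kt)  ⇒  t = ln(C₀/C) / k
t = ln(55.0/10.2) / 0.2467 = 1.685 / 0.2467 ≈ 6.83 hours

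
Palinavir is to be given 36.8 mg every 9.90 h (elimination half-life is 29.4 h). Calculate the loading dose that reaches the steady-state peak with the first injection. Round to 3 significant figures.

177 mg

k = ln 2 / 29.4 = 0.02358 h⁻¹
Accumulation ratio R = 1 / (1 − e^(−kτ)) = 1 / (1 − e^(−0.02358×9.90)) = 1 / (1 − 0.7918) = 4.804
Loading dose = maintenance dose × R = 36.8 × 4.804 ≈ 177 mg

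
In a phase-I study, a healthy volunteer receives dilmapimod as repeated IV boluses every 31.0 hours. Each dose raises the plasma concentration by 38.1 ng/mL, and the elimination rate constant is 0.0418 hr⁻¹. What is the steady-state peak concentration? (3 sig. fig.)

Fraction remaining after one interval: e^(−kτ) = e^(−0.04180 × 31.0) = 0.2737
R = 1 / (1 − 0.2737) = 1.377
Css,max = 38.1 × 1.377 ≈ 52.5 ng/mL

52.5 ng/mL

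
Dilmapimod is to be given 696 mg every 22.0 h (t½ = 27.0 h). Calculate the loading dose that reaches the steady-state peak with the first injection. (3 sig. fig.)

k = ln 2 / 27.0 = 0.02567 h⁻¹
Accumulation ratio R = 1 / (1 − e^(−kτ)) = 1 / (1 − e^(−0.02567×22.0)) = 1 / (1 − 0.5685) = 2.317
Loading dose = maintenance dose × R = 696 × 2.317 ≈ 1610 mg

1610 mg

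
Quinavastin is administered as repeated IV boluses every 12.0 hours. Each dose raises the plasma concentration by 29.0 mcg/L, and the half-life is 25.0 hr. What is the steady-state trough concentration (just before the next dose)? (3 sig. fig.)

k = ln 2 / 25.0 = 0.02773 hr⁻¹
Fraction remaining after one interval: e^(−kτ) = e^(−0.02773 × 12.0) = 0.7170
R = 1 / (1 − 0.7170) = 3.533
Css,max = 29.0 × 3.533 = 102.5 mcg/L
Css,min = Css,max × e^(−kτ) = 102.5 × 0.7170 ≈ 73.5 mcg/L

73.5 mcg/L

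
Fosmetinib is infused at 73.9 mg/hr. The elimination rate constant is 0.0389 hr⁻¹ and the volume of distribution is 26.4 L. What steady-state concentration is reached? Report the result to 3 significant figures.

72.0 µg/mL

CL = k · V = 0.0389 × 26.4 = 1.027 L/hr
Css = rate / CL = 73.9 / 1.027 ≈ 72.0 µg/mL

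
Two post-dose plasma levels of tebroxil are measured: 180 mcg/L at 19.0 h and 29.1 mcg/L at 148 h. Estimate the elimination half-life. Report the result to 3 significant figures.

k = ln(C₁/C₂) / (t₂ − t₁) = ln(180/29.1) / (148 − 19.0)
  = 1.822 / 129.0 = 0.01413 h⁻¹
t½ = ln 2 / k = ln 2 / 0.01413 ≈ 49.1 hours

49.1 hours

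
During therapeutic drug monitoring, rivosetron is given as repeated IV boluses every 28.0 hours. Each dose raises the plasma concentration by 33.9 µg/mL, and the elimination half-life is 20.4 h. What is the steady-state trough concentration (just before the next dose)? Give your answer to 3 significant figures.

21.3 µg/mL

k = ln 2 / 20.4 = 0.03398 h⁻¹
Fraction remaining after one interval: e^(−kτ) = e^(−0.03398 × 28.0) = 0.3862
R = 1 / (1 − 0.3862) = 1.629
Css,max = 33.9 × 1.629 = 55.23 µg/mL
Css,min = Css,max × e^(−kτ) = 55.23 × 0.3862 ≈ 21.3 µg/mL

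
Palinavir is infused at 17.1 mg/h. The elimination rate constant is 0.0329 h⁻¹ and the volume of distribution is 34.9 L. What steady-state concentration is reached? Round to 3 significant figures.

14.9 µg/mL

CL = k · V = 0.0329 × 34.9 = 1.148 L/h
Css = rate / CL = 17.1 / 1.148 ≈ 14.9 µg/mL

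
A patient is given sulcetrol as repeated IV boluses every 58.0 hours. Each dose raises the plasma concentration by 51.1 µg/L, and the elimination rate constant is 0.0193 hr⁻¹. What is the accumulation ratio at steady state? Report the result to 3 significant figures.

1.48

Fraction remaining after one interval: e^(−kτ) = e^(−0.01930 × 58.0) = 0.3265
R = 1 / (1 − 0.3265) = 1 / 0.6735 ≈ 1.48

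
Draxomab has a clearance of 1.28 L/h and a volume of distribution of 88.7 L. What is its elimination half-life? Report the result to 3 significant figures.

k = CL / V = 1.28 / 88.7 = 0.01443 h⁻¹
t½ = ln 2 / k = ln 2 / 0.01443 ≈ 48.0 hours

48.0 hours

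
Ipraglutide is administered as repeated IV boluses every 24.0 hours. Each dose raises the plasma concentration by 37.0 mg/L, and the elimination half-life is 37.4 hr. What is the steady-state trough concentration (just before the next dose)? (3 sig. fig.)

k = ln 2 / 37.4 = 0.01853 hr⁻¹
Fraction remaining after one interval: e^(−kτ) = e^(−0.01853 × 24.0) = 0.6410
R = 1 / (1 − 0.6410) = 2.785
Css,max = 37.0 × 2.785 = 103.1 mg/L
Css,min = Css,max × e^(−kτ) = 103.1 × 0.6410 ≈ 66.1 mg/L

66.1 mg/L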